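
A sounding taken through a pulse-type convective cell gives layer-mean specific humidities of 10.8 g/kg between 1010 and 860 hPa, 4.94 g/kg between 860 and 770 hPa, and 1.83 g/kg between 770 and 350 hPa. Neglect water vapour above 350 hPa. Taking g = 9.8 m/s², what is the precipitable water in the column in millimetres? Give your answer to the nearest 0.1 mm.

Precipitable water is the column-integrated vapour mass per unit area: PW = (1/g) Σ q̄ Δp, with q in kg/kg and Δp in Pa (1 kg/m² of water = 1 mm).
Layer 1010–860 hPa: Δp = 150 hPa = 15000 Pa, q̄ = 0.0108 kg/kg → 0.0108 × 15000 / 9.8 = 16.53 mm
Layer 860–770 hPa: Δp = 90 hPa = 9000 Pa, q̄ = 0.00494 kg/kg → 0.00494 × 9000 / 9.8 = 4.54 mm
Layer 770–350 hPa: Δp = 420 hPa = 42000 Pa, q̄ = 0.00183 kg/kg → 0.00183 × 42000 / 9.8 = 7.84 mm
PW = 16.53 + 4.54 + 7.84 = 28.91 ≈ 28.9 mm.

PW ≈ 28.9 mm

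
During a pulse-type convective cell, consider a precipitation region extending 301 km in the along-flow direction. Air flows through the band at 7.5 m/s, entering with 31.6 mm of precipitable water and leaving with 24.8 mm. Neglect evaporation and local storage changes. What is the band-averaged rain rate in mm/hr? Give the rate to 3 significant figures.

R ≈ 0.610 mm/hr

Column moisture flux per unit crosswind length is F = V × PW.
Inflow: F_in = 7.5 × 31.6 = 237 mm·m/s
Outflow: F_out = 7.5 × 24.8 = 186 mm·m/s
Steady-state rate R = (F_in − F_out)/L = (237 − 186) / 301000 m = 1.694e-04 mm/s.
R = 1.694e-04 × 3600 = 0.610 mm/hr.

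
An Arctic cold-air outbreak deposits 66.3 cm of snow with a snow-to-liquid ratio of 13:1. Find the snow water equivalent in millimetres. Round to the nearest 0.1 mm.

SWE = snow depth / ratio = 66.3 cm / 13 = 5.100 cm = 51.0 mm.

SWE ≈ 51.0 mm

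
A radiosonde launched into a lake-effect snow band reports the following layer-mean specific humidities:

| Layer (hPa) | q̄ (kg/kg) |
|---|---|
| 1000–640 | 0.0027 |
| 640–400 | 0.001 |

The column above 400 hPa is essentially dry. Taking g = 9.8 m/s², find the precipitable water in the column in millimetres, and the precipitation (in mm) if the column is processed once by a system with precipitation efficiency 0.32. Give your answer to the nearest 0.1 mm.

Precipitable water is the column-integrated vapour mass per unit area: PW = (1/g) Σ q̄ Δp, with q in kg/kg and Δp in Pa (1 kg/m² of water = 1 mm).
Layer 1000–640 hPa: Δp = 360 hPa = 36000 Pa, q̄ = 0.0027 kg/kg → 0.0027 × 36000 / 9.8 = 9.92 mm
Layer 640–400 hPa: Δp = 240 hPa = 24000 Pa, q̄ = 0.001 kg/kg → 0.001 × 24000 / 9.8 = 2.45 mm
PW = 9.92 + 2.45 = 12.37 ≈ 12.4 mm.
Precipitation = ε × PW = 0.32 × 12.4 = 4.0 mm.

PW ≈ 12.4 mm; precipitation ≈ 4.0 mm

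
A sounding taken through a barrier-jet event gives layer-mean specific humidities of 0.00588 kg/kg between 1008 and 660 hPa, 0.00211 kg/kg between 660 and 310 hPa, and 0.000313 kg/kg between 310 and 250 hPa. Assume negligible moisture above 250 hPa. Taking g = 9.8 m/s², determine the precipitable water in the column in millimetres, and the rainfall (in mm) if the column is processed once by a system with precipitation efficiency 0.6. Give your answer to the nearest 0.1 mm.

Precipitable water is the column-integrated vapour mass per unit area: PW = (1/g) Σ q̄ Δp, with q in kg/kg and Δp in Pa (1 kg/m² of water = 1 mm).
Layer 1008–660 hPa: Δp = 348 hPa = 34800 Pa, q̄ = 0.00588 kg/kg → 0.00588 × 34800 / 9.8 = 20.88 mm
Layer 660–310 hPa: Δp = 350 hPa = 35000 Pa, q̄ = 0.00211 kg/kg → 0.00211 × 35000 / 9.8 = 7.54 mm
Layer 310–250 hPa: Δp = 60 hPa = 6000 Pa, q̄ = 0.000313 kg/kg → 0.000313 × 6000 / 9.8 = 0.19 mm
PW = 20.88 + 7.54 + 0.19 = 28.61 ≈ 28.6 mm.
Rainfall = ε × PW = 0.6 × 28.6 = 17.2 mm.

PW ≈ 28.6 mm; rainfall ≈ 17.2 mm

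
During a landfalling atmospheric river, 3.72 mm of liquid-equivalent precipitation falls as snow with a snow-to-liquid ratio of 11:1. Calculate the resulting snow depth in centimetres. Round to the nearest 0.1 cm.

Snow depth = liquid × ratio = 3.72 mm × 11 = 40.92 mm = 4.1 cm.

snow depth ≈ 4.1 cm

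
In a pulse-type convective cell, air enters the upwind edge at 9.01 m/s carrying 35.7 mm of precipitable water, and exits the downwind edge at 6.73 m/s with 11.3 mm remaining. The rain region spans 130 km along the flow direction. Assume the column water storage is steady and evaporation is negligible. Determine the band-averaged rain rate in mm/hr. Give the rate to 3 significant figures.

R ≈ 6.80 mm/hr

Column moisture flux per unit crosswind length is F = V × PW.
Inflow: F_in = 9.01 × 35.7 = 321.657 mm·m/s
Outflow: F_out = 6.73 × 11.3 = 76.049 mm·m/s
Steady-state rate R = (F_in − F_out)/L = (321.657 − 76.049) / 130000 m = 1.889e-03 mm/s.
R = 1.889e-03 × 3600 = 6.80 mm/hr.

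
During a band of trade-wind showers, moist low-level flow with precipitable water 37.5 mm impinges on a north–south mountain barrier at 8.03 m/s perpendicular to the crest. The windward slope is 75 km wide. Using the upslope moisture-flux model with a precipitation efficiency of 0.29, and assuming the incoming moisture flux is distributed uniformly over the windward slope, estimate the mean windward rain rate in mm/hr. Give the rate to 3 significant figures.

R ≈ 4.19 mm/hr

Incoming column moisture flux per unit ridge length: F = V × PW = 8.03 × 37.5 = 301.125 mm·m/s.
Spread over the 75 km slope with efficiency ε = 0.29: R = ε·F/W = 0.29 × 301.125 / 75000 m = 1.164e-03 mm/s.
R = 1.164e-03 × 3600 = 4.19 mm/hr.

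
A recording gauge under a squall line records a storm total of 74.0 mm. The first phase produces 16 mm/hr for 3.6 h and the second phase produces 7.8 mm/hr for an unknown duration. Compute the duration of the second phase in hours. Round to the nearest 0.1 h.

duration ≈ 2.1 h

Known phases: 16 × 3.6 = 57.6 mm.
Remaining depth = 74.0 − 57.6 = 16.4 mm.
Duration = 16.4 / 7.8 = 2.1 h.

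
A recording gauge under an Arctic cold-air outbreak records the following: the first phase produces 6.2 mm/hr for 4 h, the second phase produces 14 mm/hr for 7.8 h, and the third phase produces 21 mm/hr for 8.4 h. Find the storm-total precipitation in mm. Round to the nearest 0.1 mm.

Total = Σ Rᵢ Δtᵢ = 6.2 × 4 + 14 × 7.8 + 21 × 8.4
      = 24.8 + 109.2 + 176.4 = 310.4 mm.

total ≈ 310.4 mm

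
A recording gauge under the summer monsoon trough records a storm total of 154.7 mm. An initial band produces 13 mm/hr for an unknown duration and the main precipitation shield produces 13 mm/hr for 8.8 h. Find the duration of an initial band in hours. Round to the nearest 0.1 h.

Known phases: 13 × 8.8 = 114.4 mm.
Remaining depth = 154.7 − 114.4 = 40.3 mm.
Duration = 40.3 / 13 = 3.1 h.

duration ≈ 3.1 h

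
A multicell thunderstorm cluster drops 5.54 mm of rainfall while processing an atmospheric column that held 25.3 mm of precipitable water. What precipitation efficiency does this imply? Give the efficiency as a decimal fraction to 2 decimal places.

ε = rainfall / PW = 5.54 / 25.3 = 0.22.

ε ≈ 0.22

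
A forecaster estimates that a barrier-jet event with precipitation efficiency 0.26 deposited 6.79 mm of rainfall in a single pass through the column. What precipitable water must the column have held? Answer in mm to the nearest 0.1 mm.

PW ≈ 26.1 mm

PW = rainfall / ε = 6.79 / 0.26 = 26.1 mm.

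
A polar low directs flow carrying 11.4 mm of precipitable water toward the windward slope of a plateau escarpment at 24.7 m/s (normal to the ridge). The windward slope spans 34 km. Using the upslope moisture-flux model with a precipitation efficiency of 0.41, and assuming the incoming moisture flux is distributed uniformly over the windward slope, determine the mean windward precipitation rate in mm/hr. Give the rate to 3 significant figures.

R ≈ 12.2 mm/hr

Incoming column moisture flux per unit ridge length: F = V × PW = 24.7 × 11.4 = 281.58 mm·m/s.
Spread over the 34 km slope with efficiency ε = 0.41: R = ε·F/W = 0.41 × 281.58 / 34000 m = 3.396e-03 mm/s.
R = 3.396e-03 × 3600 = 12.2 mm/hr.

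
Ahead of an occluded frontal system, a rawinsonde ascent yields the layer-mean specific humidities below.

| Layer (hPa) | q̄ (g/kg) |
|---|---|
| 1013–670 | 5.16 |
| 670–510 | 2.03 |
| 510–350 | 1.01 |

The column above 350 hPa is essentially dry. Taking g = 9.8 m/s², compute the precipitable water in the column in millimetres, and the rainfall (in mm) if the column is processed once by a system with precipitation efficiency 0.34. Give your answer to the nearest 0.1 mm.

Precipitable water is the column-integrated vapour mass per unit area: PW = (1/g) Σ q̄ Δp, with q in kg/kg and Δp in Pa (1 kg/m² of water = 1 mm).
Layer 1013–670 hPa: Δp = 343 hPa = 34300 Pa, q̄ = 0.00516 kg/kg → 0.00516 × 34300 / 9.8 = 18.06 mm
Layer 670–510 hPa: Δp = 160 hPa = 16000 Pa, q̄ = 0.00203 kg/kg → 0.00203 × 16000 / 9.8 = 3.31 mm
Layer 510–350 hPa: Δp = 160 hPa = 16000 Pa, q̄ = 0.00101 kg/kg → 0.00101 × 16000 / 9.8 = 1.65 mm
PW = 18.06 + 3.31 + 1.65 = 23.02 ≈ 23.0 mm.
Rainfall = ε × PW = 0.34 × 23.0 = 7.8 mm.

PW ≈ 23.0 mm; rainfall ≈ 7.8 mm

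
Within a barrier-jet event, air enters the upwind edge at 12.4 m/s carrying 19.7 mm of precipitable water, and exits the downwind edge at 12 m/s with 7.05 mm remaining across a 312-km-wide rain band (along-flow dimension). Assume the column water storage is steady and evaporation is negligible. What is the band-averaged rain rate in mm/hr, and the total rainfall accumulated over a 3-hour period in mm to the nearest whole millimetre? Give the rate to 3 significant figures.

R ≈ 1.84 mm/hr; total ≈ 6 mm

Column moisture flux per unit crosswind length is F = V × PW.
Inflow: F_in = 12.4 × 19.7 = 244.28 mm·m/s
Outflow: F_out = 12 × 7.05 = 84.6 mm·m/s
Steady-state rate R = (F_in − F_out)/L = (244.28 − 84.6) / 312000 m = 5.118e-04 mm/s.
R = 5.118e-04 × 3600 = 1.84 mm/hr.
Over 3 h: total = 1.84 × 3 = 5.52 ≈ 6 mm.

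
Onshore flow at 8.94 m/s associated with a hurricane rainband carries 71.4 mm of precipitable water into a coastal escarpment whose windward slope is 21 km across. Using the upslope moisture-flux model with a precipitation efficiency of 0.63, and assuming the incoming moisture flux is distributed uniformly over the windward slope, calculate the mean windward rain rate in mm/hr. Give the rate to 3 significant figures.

Incoming column moisture flux per unit ridge length: F = V × PW = 8.94 × 71.4 = 638.316 mm·m/s.
Spread over the 21 km slope with efficiency ε = 0.63: R = ε·F/W = 0.63 × 638.316 / 21000 m = 1.915e-02 mm/s.
R = 1.915e-02 × 3600 = 68.9 mm/hr.

R ≈ 68.9 mm/hr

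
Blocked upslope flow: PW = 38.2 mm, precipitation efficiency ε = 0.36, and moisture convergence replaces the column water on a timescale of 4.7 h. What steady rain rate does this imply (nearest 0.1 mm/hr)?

Each overturning extracts ε × PW = 0.36 × 38.2 = 13.752 mm.
Rate = ε·PW / τ = 13.752 / 4.7 h = 2.9 mm/hr.

R ≈ 2.9 mm/hr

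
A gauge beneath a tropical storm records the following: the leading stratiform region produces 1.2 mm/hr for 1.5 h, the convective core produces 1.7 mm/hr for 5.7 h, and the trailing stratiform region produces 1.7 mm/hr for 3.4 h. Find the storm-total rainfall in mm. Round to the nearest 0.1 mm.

total ≈ 17.3 mm

Total = Σ Rᵢ Δtᵢ = 1.2 × 1.5 + 1.7 × 5.7 + 1.7 × 3.4
      = 1.8 + 9.69 + 5.78 = 17.3 mm.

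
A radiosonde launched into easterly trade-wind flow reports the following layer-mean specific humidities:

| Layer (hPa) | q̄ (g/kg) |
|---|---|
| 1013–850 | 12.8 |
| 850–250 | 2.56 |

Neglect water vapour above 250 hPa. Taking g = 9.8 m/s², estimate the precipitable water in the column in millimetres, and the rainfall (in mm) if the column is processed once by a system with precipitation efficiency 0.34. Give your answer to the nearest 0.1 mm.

Precipitable water is the column-integrated vapour mass per unit area: PW = (1/g) Σ q̄ Δp, with q in kg/kg and Δp in Pa (1 kg/m² of water = 1 mm).
Layer 1013–850 hPa: Δp = 163 hPa = 16300 Pa, q̄ = 0.0128 kg/kg → 0.0128 × 16300 / 9.8 = 21.29 mm
Layer 850–250 hPa: Δp = 600 hPa = 60000 Pa, q̄ = 0.00256 kg/kg → 0.00256 × 60000 / 9.8 = 15.67 mm
PW = 21.29 + 15.67 = 36.96 ≈ 37.0 mm.
Rainfall = ε × PW = 0.34 × 37.0 = 12.6 mm.

PW ≈ 37.0 mm; rainfall ≈ 12.6 mm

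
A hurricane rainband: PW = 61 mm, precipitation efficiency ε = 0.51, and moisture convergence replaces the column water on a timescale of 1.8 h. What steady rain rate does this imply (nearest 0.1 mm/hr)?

Each overturning extracts ε × PW = 0.51 × 61 = 31.11 mm.
Rate = ε·PW / τ = 31.11 / 1.8 h = 17.3 mm/hr.

R ≈ 17.3 mm/hr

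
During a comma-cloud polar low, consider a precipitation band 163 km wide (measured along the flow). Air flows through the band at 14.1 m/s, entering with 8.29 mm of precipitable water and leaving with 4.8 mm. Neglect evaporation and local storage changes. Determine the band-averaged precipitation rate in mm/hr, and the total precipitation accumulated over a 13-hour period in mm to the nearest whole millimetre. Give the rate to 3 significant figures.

Column moisture flux per unit crosswind length is F = V × PW.
Inflow: F_in = 14.1 × 8.29 = 116.889 mm·m/s
Outflow: F_out = 14.1 × 4.8 = 67.68 mm·m/s
Steady-state rate R = (F_in − F_out)/L = (116.889 − 67.68) / 163000 m = 3.019e-04 mm/s.
R = 3.019e-04 × 3600 = 1.09 mm/hr.
Over 13 h: total = 1.09 × 13 = 14.17 ≈ 14 mm.

R ≈ 1.09 mm/hr; total ≈ 14 mm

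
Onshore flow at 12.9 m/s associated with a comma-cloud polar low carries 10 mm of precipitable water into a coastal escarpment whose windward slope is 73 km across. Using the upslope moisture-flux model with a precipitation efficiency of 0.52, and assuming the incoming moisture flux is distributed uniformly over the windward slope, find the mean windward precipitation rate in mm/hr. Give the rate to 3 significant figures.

Incoming column moisture flux per unit ridge length: F = V × PW = 12.9 × 10 = 129 mm·m/s.
Spread over the 73 km slope with efficiency ε = 0.52: R = ε·F/W = 0.52 × 129 / 73000 m = 9.189e-04 mm/s.
R = 9.189e-04 × 3600 = 3.31 mm/hr.

R ≈ 3.31 mm/hr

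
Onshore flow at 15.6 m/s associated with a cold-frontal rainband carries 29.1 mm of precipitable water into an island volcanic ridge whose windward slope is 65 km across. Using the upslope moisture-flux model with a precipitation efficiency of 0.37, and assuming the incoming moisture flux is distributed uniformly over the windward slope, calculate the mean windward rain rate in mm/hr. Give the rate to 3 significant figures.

R ≈ 9.30 mm/hr

Incoming column moisture flux per unit ridge length: F = V × PW = 15.6 × 29.1 = 453.96 mm·m/s.
Spread over the 65 km slope with efficiency ε = 0.37: R = ε·F/W = 0.37 × 453.96 / 65000 m = 2.584e-03 mm/s.
R = 2.584e-03 × 3600 = 9.30 mm/hr.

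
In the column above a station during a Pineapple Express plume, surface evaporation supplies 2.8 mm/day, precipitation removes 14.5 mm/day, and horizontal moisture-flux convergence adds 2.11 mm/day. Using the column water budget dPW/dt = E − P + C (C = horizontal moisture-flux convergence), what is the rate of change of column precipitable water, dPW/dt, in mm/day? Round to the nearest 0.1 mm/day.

dPW/dt ≈ -9.6 mm/day

dPW/dt = E − P + C = 2.8 − 14.5 + (2.11) = -9.6 mm/day.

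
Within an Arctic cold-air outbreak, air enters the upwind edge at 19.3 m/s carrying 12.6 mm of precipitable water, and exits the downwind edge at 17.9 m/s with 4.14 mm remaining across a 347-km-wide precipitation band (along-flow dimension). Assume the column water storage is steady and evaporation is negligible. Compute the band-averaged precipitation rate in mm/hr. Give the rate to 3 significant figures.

Column moisture flux per unit crosswind length is F = V × PW.
Inflow: F_in = 19.3 × 12.6 = 243.18 mm·m/s
Outflow: F_out = 17.9 × 4.14 = 74.106 mm·m/s
Steady-state rate R = (F_in − F_out)/L = (243.18 − 74.106) / 347000 m = 4.872e-04 mm/s.
R = 4.872e-04 × 3600 = 1.75 mm/hr.

R ≈ 1.75 mm/hr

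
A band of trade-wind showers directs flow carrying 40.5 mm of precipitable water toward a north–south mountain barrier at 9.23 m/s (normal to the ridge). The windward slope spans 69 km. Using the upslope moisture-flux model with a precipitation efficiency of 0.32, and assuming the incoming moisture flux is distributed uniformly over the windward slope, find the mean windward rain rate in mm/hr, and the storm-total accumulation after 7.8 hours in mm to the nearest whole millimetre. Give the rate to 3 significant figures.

R ≈ 6.24 mm/hr; total ≈ 49 mm

Incoming column moisture flux per unit ridge length: F = V × PW = 9.23 × 40.5 = 373.815 mm·m/s.
Spread over the 69 km slope with efficiency ε = 0.32: R = ε·F/W = 0.32 × 373.815 / 69000 m = 1.734e-03 mm/s.
R = 1.734e-03 × 3600 = 6.24 mm/hr.
Over 7.8 h: total = 6.24 × 7.8 = 48.672 ≈ 49 mm.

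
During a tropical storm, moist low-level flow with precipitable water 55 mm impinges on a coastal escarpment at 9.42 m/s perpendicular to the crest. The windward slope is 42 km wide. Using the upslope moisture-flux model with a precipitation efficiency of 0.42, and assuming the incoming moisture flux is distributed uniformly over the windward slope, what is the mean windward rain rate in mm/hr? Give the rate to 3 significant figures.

R ≈ 18.7 mm/hr

Incoming column moisture flux per unit ridge length: F = V × PW = 9.42 × 55 = 518.1 mm·m/s.
Spread over the 42 km slope with efficiency ε = 0.42: R = ε·F/W = 0.42 × 518.1 / 42000 m = 5.181e-03 mm/s.
R = 5.181e-03 × 3600 = 18.7 mm/hr.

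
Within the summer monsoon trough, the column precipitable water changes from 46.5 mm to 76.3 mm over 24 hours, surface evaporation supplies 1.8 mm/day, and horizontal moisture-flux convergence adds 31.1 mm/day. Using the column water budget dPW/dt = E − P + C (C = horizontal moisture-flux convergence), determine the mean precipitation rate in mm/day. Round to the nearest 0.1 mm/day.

P ≈ 3.1 mm/day

dPW/dt = (76.3 − 46.5) mm / (24/24 day) = +29.800 mm/day.
P = E + C − dPW/dt = 1.8 + (31.1) − (+29.800) = 3.1 mm/day.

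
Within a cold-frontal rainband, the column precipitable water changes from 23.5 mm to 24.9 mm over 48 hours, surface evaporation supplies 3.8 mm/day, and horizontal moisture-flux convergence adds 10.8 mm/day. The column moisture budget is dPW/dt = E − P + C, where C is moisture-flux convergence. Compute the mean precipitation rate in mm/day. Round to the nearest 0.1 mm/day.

dPW/dt = (24.9 − 23.5) mm / (48/24 day) = +0.700 mm/day.
P = E + C − dPW/dt = 3.8 + (10.8) − (+0.700) = 13.9 mm/day.

P ≈ 13.9 mm/day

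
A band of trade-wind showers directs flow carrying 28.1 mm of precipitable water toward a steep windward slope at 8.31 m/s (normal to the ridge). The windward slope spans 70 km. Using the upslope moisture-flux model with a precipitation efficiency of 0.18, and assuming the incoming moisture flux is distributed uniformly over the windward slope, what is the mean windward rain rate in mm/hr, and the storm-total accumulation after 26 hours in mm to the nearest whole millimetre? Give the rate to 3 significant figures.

Incoming column moisture flux per unit ridge length: F = V × PW = 8.31 × 28.1 = 233.511 mm·m/s.
Spread over the 70 km slope with efficiency ε = 0.18: R = ε·F/W = 0.18 × 233.511 / 70000 m = 6.005e-04 mm/s.
R = 6.005e-04 × 3600 = 2.16 mm/hr.
Over 26 h: total = 2.16 × 26 = 56.16 ≈ 56 mm.

R ≈ 2.16 mm/hr; total ≈ 56 mm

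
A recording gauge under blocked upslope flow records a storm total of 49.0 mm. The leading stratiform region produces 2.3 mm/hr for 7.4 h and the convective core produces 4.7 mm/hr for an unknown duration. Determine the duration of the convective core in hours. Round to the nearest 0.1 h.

duration ≈ 6.8 h

Known phases: 2.3 × 7.4 = 17.02 mm.
Remaining depth = 49.0 − 17.02 = 31.98 mm.
Duration = 31.98 / 4.7 = 6.8 h.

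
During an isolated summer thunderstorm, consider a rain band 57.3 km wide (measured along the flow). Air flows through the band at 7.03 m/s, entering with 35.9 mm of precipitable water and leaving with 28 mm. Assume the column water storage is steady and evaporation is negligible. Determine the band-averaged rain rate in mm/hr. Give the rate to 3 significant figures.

R ≈ 3.49 mm/hr

Column moisture flux per unit crosswind length is F = V × PW.
Inflow: F_in = 7.03 × 35.9 = 252.377 mm·m/s
Outflow: F_out = 7.03 × 28 = 196.84 mm·m/s
Steady-state rate R = (F_in − F_out)/L = (252.377 − 196.84) / 57300 m = 9.692e-04 mm/s.
R = 9.692e-04 × 3600 = 3.49 mm/hr.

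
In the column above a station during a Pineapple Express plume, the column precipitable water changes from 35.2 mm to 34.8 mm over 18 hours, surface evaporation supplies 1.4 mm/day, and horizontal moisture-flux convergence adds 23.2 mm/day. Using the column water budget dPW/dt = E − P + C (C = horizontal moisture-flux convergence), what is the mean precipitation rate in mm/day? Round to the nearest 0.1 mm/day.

P ≈ 25.1 mm/day

dPW/dt = (34.8 − 35.2) mm / (18/24 day) = -0.533 mm/day.
P = E + C − dPW/dt = 1.4 + (23.2) − (-0.533) = 25.1 mm/day.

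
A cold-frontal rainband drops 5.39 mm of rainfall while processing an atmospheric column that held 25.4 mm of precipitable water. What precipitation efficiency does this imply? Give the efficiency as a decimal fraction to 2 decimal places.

ε ≈ 0.21

ε = rainfall / PW = 5.39 / 25.4 = 0.21.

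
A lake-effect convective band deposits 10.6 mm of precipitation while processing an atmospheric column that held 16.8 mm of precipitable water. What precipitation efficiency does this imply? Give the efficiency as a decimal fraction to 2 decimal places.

ε = precipitation / PW = 10.6 / 16.8 = 0.63.

ε ≈ 0.63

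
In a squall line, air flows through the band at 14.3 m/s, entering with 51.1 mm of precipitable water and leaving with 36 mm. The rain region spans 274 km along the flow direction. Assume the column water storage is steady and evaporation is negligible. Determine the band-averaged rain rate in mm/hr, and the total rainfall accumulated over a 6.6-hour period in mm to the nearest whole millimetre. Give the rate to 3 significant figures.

Column moisture flux per unit crosswind length is F = V × PW.
Inflow: F_in = 14.3 × 51.1 = 730.73 mm·m/s
Outflow: F_out = 14.3 × 36 = 514.8 mm·m/s
Steady-state rate R = (F_in − F_out)/L = (730.73 − 514.8) / 274000 m = 7.881e-04 mm/s.
R = 7.881e-04 × 3600 = 2.84 mm/hr.
Over 6.6 h: total = 2.84 × 6.6 = 18.744 ≈ 19 mm.

R ≈ 2.84 mm/hr; total ≈ 19 mm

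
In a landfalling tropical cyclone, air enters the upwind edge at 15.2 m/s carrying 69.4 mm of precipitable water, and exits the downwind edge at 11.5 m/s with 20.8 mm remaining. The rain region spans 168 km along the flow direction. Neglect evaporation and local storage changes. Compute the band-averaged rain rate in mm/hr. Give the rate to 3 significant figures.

Column moisture flux per unit crosswind length is F = V × PW.
Inflow: F_in = 15.2 × 69.4 = 1054.88 mm·m/s
Outflow: F_out = 11.5 × 20.8 = 239.2 mm·m/s
Steady-state rate R = (F_in − F_out)/L = (1054.88 − 239.2) / 168000 m = 4.855e-03 mm/s.
R = 4.855e-03 × 3600 = 17.5 mm/hr.

R ≈ 17.5 mm/hr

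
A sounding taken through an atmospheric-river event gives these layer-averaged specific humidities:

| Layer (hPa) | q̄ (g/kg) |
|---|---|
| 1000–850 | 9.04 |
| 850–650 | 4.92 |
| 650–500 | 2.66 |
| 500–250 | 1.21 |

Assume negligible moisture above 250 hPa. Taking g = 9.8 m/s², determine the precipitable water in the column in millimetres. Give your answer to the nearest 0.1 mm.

Precipitable water is the column-integrated vapour mass per unit area: PW = (1/g) Σ q̄ Δp, with q in kg/kg and Δp in Pa (1 kg/m² of water = 1 mm).
Layer 1000–850 hPa: Δp = 150 hPa = 15000 Pa, q̄ = 0.00904 kg/kg → 0.00904 × 15000 / 9.8 = 13.84 mm
Layer 850–650 hPa: Δp = 200 hPa = 20000 Pa, q̄ = 0.00492 kg/kg → 0.00492 × 20000 / 9.8 = 10.04 mm
Layer 650–500 hPa: Δp = 150 hPa = 15000 Pa, q̄ = 0.00266 kg/kg → 0.00266 × 15000 / 9.8 = 4.07 mm
Layer 500–250 hPa: Δp = 250 hPa = 25000 Pa, q̄ = 0.00121 kg/kg → 0.00121 × 25000 / 9.8 = 3.09 mm
PW = 13.84 + 10.04 + 4.07 + 3.09 = 31.04 ≈ 31.0 mm.

PW ≈ 31.0 mm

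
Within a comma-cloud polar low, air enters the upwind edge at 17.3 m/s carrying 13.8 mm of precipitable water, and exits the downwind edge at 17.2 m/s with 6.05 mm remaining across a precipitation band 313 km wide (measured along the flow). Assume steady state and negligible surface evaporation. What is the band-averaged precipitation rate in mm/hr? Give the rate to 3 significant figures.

Column moisture flux per unit crosswind length is F = V × PW.
Inflow: F_in = 17.3 × 13.8 = 238.74 mm·m/s
Outflow: F_out = 17.2 × 6.05 = 104.06 mm·m/s
Steady-state rate R = (F_in − F_out)/L = (238.74 − 104.06) / 313000 m = 4.303e-04 mm/s.
R = 4.303e-04 × 3600 = 1.55 mm/hr.

R ≈ 1.55 mm/hr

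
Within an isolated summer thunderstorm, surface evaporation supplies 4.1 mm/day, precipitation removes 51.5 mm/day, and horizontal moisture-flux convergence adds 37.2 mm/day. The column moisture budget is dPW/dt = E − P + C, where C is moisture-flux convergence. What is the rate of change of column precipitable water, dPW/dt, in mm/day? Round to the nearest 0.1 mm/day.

dPW/dt ≈ -10.2 mm/day

dPW/dt = E − P + C = 4.1 − 51.5 + (37.2) = -10.2 mm/day.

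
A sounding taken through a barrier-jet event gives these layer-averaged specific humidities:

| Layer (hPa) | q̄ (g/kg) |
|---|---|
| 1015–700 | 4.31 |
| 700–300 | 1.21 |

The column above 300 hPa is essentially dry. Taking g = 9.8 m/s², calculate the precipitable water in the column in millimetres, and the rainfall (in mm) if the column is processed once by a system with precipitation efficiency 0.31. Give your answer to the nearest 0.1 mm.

PW ≈ 18.8 mm; rainfall ≈ 5.8 mm

Precipitable water is the column-integrated vapour mass per unit area: PW = (1/g) Σ q̄ Δp, with q in kg/kg and Δp in Pa (1 kg/m² of water = 1 mm).
Layer 1015–700 hPa: Δp = 315 hPa = 31500 Pa, q̄ = 0.00431 kg/kg → 0.00431 × 31500 / 9.8 = 13.85 mm
Layer 700–300 hPa: Δp = 400 hPa = 40000 Pa, q̄ = 0.00121 kg/kg → 0.00121 × 40000 / 9.8 = 4.94 mm
PW = 13.85 + 4.94 = 18.79 ≈ 18.8 mm.
Rainfall = ε × PW = 0.31 × 18.8 = 5.8 mm.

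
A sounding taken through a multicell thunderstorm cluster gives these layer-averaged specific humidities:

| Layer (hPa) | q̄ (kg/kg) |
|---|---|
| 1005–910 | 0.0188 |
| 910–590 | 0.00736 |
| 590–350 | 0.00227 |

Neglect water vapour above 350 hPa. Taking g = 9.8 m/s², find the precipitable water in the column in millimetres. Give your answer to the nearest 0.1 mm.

Precipitable water is the column-integrated vapour mass per unit area: PW = (1/g) Σ q̄ Δp, with q in kg/kg and Δp in Pa (1 kg/m² of water = 1 mm).
Layer 1005–910 hPa: Δp = 95 hPa = 9500 Pa, q̄ = 0.0188 kg/kg → 0.0188 × 9500 / 9.8 = 18.22 mm
Layer 910–590 hPa: Δp = 320 hPa = 32000 Pa, q̄ = 0.00736 kg/kg → 0.00736 × 32000 / 9.8 = 24.03 mm
Layer 590–350 hPa: Δp = 240 hPa = 24000 Pa, q̄ = 0.00227 kg/kg → 0.00227 × 24000 / 9.8 = 5.56 mm
PW = 18.22 + 24.03 + 5.56 = 47.81 ≈ 47.8 mm.

PW ≈ 47.8 mm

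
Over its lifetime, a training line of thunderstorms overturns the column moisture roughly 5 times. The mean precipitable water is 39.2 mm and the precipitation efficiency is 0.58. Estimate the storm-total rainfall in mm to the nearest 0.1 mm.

Each cycle deposits ε × PW = 0.58 × 39.2 = 22.736 mm.
Over 5 cycles: 5 × 22.736 = 113.7 mm.

rainfall ≈ 113.7 mm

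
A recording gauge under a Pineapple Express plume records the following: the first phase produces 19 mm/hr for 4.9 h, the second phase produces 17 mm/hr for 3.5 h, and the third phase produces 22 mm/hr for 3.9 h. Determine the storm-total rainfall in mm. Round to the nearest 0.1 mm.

total ≈ 238.4 mm

Total = Σ Rᵢ Δtᵢ = 19 × 4.9 + 17 × 3.5 + 22 × 3.9
      = 93.1 + 59.5 + 85.8 = 238.4 mm.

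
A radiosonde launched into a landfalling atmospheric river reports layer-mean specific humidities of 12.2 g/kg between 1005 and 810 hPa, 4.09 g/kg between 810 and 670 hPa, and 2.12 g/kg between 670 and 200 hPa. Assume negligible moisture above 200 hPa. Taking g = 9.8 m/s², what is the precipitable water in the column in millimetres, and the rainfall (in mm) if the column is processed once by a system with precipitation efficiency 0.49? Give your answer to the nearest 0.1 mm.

PW ≈ 40.3 mm; rainfall ≈ 19.7 mm

Precipitable water is the column-integrated vapour mass per unit area: PW = (1/g) Σ q̄ Δp, with q in kg/kg and Δp in Pa (1 kg/m² of water = 1 mm).
Layer 1005–810 hPa: Δp = 195 hPa = 19500 Pa, q̄ = 0.0122 kg/kg → 0.0122 × 19500 / 9.8 = 24.28 mm
Layer 810–670 hPa: Δp = 140 hPa = 14000 Pa, q̄ = 0.00409 kg/kg → 0.00409 × 14000 / 9.8 = 5.84 mm
Layer 670–200 hPa: Δp = 470 hPa = 47000 Pa, q̄ = 0.00212 kg/kg → 0.00212 × 47000 / 9.8 = 10.17 mm
PW = 24.28 + 5.84 + 10.17 = 40.29 ≈ 40.3 mm.
Rainfall = ε × PW = 0.49 × 40.3 = 19.7 mm.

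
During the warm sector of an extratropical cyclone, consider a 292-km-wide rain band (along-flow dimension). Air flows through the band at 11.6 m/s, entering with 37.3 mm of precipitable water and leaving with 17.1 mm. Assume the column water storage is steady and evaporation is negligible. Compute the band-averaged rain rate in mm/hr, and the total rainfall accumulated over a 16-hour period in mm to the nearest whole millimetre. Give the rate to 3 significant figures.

Column moisture flux per unit crosswind length is F = V × PW.
Inflow: F_in = 11.6 × 37.3 = 432.68 mm·m/s
Outflow: F_out = 11.6 × 17.1 = 198.36 mm·m/s
Steady-state rate R = (F_in − F_out)/L = (432.68 − 198.36) / 292000 m = 8.025e-04 mm/s.
R = 8.025e-04 × 3600 = 2.89 mm/hr.
Over 16 h: total = 2.89 × 16 = 46.24 ≈ 46 mm.

R ≈ 2.89 mm/hr; total ≈ 46 mm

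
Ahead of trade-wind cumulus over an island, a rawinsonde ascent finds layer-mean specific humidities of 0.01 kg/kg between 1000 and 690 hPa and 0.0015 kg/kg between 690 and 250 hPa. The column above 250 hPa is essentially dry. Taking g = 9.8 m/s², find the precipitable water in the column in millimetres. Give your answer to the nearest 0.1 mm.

PW ≈ 38.4 mm

Precipitable water is the column-integrated vapour mass per unit area: PW = (1/g) Σ q̄ Δp, with q in kg/kg and Δp in Pa (1 kg/m² of water = 1 mm).
Layer 1000–690 hPa: Δp = 310 hPa = 31000 Pa, q̄ = 0.01 kg/kg → 0.01 × 31000 / 9.8 = 31.63 mm
Layer 690–250 hPa: Δp = 440 hPa = 44000 Pa, q̄ = 0.0015 kg/kg → 0.0015 × 44000 / 9.8 = 6.73 mm
PW = 31.63 + 6.73 = 38.36 ≈ 38.4 mm.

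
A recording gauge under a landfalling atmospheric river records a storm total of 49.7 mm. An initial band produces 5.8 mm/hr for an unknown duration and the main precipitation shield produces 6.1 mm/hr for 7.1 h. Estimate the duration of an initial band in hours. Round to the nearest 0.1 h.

Known phases: 6.1 × 7.1 = 43.31 mm.
Remaining depth = 49.7 − 43.31 = 6.39 mm.
Duration = 6.39 / 5.8 = 1.1 h.

duration ≈ 1.1 h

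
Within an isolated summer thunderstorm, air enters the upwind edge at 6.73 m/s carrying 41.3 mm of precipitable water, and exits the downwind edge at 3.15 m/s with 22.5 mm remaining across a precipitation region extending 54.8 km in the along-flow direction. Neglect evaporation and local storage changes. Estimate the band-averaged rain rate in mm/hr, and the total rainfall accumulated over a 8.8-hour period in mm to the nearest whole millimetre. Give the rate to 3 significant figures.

Column moisture flux per unit crosswind length is F = V × PW.
Inflow: F_in = 6.73 × 41.3 = 277.949 mm·m/s
Outflow: F_out = 3.15 × 22.5 = 70.875 mm·m/s
Steady-state rate R = (F_in − F_out)/L = (277.949 − 70.875) / 54800 m = 3.779e-03 mm/s.
R = 3.779e-03 × 3600 = 13.6 mm/hr.
Over 8.8 h: total = 13.6 × 8.8 = 119.68 ≈ 120 mm.

R ≈ 13.6 mm/hr; total ≈ 120 mm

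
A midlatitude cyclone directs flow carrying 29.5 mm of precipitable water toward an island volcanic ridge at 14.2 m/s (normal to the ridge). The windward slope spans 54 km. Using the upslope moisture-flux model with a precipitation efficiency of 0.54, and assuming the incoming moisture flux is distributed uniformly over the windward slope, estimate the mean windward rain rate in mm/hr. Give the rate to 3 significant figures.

Incoming column moisture flux per unit ridge length: F = V × PW = 14.2 × 29.5 = 418.9 mm·m/s.
Spread over the 54 km slope with efficiency ε = 0.54: R = ε·F/W = 0.54 × 418.9 / 54000 m = 4.189e-03 mm/s.
R = 4.189e-03 × 3600 = 15.1 mm/hr.

R ≈ 15.1 mm/hr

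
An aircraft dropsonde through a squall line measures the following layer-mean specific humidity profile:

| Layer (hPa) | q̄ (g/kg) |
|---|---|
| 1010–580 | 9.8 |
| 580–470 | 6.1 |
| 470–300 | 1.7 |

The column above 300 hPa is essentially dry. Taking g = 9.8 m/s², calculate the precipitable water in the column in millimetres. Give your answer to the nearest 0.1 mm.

Precipitable water is the column-integrated vapour mass per unit area: PW = (1/g) Σ q̄ Δp, with q in kg/kg and Δp in Pa (1 kg/m² of water = 1 mm).
Layer 1010–580 hPa: Δp = 430 hPa = 43000 Pa, q̄ = 0.0098 kg/kg → 0.0098 × 43000 / 9.8 = 43.00 mm
Layer 580–470 hPa: Δp = 110 hPa = 11000 Pa, q̄ = 0.0061 kg/kg → 0.0061 × 11000 / 9.8 = 6.85 mm
Layer 470–300 hPa: Δp = 170 hPa = 17000 Pa, q̄ = 0.0017 kg/kg → 0.0017 × 17000 / 9.8 = 2.95 mm
PW = 43.00 + 6.85 + 2.95 = 52.80 ≈ 52.8 mm.

PW ≈ 52.8 mm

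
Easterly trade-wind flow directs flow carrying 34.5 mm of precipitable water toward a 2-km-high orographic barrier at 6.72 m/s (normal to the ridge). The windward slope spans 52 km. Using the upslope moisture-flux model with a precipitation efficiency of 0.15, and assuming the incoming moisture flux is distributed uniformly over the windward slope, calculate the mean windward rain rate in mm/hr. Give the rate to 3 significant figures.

R ≈ 2.41 mm/hr

Incoming column moisture flux per unit ridge length: F = V × PW = 6.72 × 34.5 = 231.84 mm·m/s.
Spread over the 52 km slope with efficiency ε = 0.15: R = ε·F/W = 0.15 × 231.84 / 52000 m = 6.688e-04 mm/s.
R = 6.688e-04 × 3600 = 2.41 mm/hr.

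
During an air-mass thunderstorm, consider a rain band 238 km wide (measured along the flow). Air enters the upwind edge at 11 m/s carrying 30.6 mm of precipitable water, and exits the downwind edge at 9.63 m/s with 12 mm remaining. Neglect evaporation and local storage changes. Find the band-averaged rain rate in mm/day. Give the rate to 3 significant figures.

R ≈ 80.2 mm/day

Column moisture flux per unit crosswind length is F = V × PW.
Inflow: F_in = 11 × 30.6 = 336.6 mm·m/s
Outflow: F_out = 9.63 × 12 = 115.56 mm·m/s
Steady-state rate R = (F_in − F_out)/L = (336.6 − 115.56) / 238000 m = 9.287e-04 mm/s.
R = 9.287e-04 × 3600 × 24 = 80.2 mm/day.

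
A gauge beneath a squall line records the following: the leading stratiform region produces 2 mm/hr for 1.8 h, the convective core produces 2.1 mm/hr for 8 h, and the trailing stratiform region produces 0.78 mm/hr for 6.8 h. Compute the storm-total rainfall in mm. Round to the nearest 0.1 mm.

Total = Σ Rᵢ Δtᵢ = 2 × 1.8 + 2.1 × 8 + 0.78 × 6.8
      = 3.6 + 16.8 + 5.304 = 25.7 mm.

total ≈ 25.7 mm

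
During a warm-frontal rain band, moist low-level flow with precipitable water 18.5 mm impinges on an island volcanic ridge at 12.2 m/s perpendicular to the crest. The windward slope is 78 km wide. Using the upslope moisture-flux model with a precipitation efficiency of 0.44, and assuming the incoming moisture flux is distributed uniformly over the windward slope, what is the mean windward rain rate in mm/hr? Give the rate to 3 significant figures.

Incoming column moisture flux per unit ridge length: F = V × PW = 12.2 × 18.5 = 225.7 mm·m/s.
Spread over the 78 km slope with efficiency ε = 0.44: R = ε·F/W = 0.44 × 225.7 / 78000 m = 1.273e-03 mm/s.
R = 1.273e-03 × 3600 = 4.58 mm/hr.

R ≈ 4.58 mm/hr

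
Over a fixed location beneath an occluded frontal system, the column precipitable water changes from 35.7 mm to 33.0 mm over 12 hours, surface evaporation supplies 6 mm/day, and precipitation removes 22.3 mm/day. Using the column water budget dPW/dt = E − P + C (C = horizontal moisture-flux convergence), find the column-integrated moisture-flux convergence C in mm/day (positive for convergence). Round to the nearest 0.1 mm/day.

dPW/dt = (33.0 − 35.7) mm / (12/24 day) = -5.400 mm/day.
C = dPW/dt − E + P = (-5.400) − 6 + 22.3 = 10.9 mm/day.

C ≈ 10.9 mm/day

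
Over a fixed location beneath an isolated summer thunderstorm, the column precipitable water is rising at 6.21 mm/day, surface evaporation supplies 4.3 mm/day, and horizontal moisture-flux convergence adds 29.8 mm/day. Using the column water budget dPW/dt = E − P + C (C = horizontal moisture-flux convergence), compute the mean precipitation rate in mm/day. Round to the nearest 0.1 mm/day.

P ≈ 27.9 mm/day

dPW/dt = +6.21 mm/day.
P = E + C − dPW/dt = 4.3 + (29.8) − (+6.21) = 27.9 mm/day.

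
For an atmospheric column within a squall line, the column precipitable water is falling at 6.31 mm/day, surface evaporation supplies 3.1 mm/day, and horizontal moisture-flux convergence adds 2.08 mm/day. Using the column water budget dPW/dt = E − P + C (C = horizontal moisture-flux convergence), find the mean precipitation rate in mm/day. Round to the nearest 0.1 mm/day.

P ≈ 11.5 mm/day

dPW/dt = -6.31 mm/day.
P = E + C − dPW/dt = 3.1 + (2.08) − (-6.31) = 11.5 mm/day.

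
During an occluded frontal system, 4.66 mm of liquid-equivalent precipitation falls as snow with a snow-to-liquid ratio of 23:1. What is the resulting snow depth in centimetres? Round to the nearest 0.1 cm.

Snow depth = liquid × ratio = 4.66 mm × 23 = 107.18 mm = 10.7 cm.

snow depth ≈ 10.7 cm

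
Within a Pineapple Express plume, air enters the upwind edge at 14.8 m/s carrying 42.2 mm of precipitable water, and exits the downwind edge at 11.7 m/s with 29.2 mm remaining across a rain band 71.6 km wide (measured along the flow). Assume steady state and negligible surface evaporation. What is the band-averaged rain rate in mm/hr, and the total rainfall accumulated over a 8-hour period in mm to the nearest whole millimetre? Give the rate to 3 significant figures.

R ≈ 14.2 mm/hr; total ≈ 114 mm

Column moisture flux per unit crosswind length is F = V × PW.
Inflow: F_in = 14.8 × 42.2 = 624.56 mm·m/s
Outflow: F_out = 11.7 × 29.2 = 341.64 mm·m/s
Steady-state rate R = (F_in − F_out)/L = (624.56 − 341.64) / 71600 m = 3.951e-03 mm/s.
R = 3.951e-03 × 3600 = 14.2 mm/hr.
Over 8 h: total = 14.2 × 8 = 113.6 ≈ 114 mm.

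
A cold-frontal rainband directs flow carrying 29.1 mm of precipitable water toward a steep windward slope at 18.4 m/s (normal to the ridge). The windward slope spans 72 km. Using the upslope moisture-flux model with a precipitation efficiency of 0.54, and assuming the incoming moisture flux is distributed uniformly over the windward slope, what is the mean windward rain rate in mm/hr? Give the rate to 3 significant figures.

Incoming column moisture flux per unit ridge length: F = V × PW = 18.4 × 29.1 = 535.44 mm·m/s.
Spread over the 72 km slope with efficiency ε = 0.54: R = ε·F/W = 0.54 × 535.44 / 72000 m = 4.016e-03 mm/s.
R = 4.016e-03 × 3600 = 14.5 mm/hr.

R ≈ 14.5 mm/hr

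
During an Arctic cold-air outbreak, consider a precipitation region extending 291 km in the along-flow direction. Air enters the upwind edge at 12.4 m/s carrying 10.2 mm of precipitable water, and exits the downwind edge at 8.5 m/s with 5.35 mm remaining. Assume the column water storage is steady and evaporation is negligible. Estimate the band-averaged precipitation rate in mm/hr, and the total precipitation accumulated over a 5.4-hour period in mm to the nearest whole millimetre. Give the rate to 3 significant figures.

Column moisture flux per unit crosswind length is F = V × PW.
Inflow: F_in = 12.4 × 10.2 = 126.48 mm·m/s
Outflow: F_out = 8.5 × 5.35 = 45.475 mm·m/s
Steady-state rate R = (F_in − F_out)/L = (126.48 − 45.475) / 291000 m = 2.784e-04 mm/s.
R = 2.784e-04 × 3600 = 1.00 mm/hr.
Over 5.4 h: total = 1.00 × 5.4 = 5.4 ≈ 5 mm.

R ≈ 1.00 mm/hr; total ≈ 5 mm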